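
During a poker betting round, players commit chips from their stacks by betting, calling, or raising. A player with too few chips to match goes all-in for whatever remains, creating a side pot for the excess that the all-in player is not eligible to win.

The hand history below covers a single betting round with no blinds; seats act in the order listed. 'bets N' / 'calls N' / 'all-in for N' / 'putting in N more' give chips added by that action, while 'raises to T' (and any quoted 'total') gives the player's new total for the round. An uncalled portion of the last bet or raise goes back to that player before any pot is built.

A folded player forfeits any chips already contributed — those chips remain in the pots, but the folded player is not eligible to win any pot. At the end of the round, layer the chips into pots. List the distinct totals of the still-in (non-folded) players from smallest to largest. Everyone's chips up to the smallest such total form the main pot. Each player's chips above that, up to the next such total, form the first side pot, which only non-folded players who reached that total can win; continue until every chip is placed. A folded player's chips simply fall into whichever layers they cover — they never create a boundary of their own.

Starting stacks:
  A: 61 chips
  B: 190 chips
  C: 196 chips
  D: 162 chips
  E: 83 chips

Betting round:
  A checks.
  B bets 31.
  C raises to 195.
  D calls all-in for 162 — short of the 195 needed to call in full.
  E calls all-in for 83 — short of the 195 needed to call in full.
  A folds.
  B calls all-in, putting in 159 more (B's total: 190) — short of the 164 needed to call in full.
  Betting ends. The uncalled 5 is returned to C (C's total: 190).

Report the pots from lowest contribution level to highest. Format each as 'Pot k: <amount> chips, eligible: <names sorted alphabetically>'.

Contributions (after 5 returned to C): B=190, C=190, D=162, E=83
Folded: A
Pot levels (distinct totals of non-folded players): 83, 162, 190
Layer 1-83: 83 each from B, C, D, E = 83*4 = 332 chips; eligible B, C, D, E
Layer 84-162: 79 each from B, C, D = 79*3 = 237 chips; eligible B, C, D
Layer 163-190: 28 each from B, C = 28*2 = 56 chips; eligible B, C

Pot 1: 332 chips, eligible: B, C, D, E
Pot 2: 237 chips, eligible: B, C, D
Pot 3: 56 chips, eligible: B, C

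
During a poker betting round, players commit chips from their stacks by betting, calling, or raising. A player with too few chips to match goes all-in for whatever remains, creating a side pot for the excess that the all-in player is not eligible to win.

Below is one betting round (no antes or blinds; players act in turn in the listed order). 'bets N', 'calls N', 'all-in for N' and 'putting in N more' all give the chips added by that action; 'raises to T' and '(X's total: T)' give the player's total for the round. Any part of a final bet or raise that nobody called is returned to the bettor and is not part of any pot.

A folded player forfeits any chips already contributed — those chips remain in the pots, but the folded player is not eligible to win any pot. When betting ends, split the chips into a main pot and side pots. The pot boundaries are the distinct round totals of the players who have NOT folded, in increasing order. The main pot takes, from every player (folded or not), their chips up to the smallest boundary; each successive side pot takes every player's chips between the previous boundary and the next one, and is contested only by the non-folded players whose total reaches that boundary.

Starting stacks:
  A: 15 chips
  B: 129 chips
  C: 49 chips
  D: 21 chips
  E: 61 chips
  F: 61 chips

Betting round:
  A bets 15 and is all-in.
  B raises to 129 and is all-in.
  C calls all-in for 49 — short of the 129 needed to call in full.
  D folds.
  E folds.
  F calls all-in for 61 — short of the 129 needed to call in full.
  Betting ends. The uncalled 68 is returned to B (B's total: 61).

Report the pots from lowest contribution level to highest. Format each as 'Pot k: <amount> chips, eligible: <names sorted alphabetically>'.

Contributions (after 68 returned to B): A=15, B=61, C=49, F=61
Folded: D, E
Pot levels (distinct totals of non-folded players): 15, 49, 61
Layer 1-15: 15 each from A, B, C, F = 15*4 = 60 chips; eligible A, B, C, F
Layer 16-49: 34 each from B, C, F = 34*3 = 102 chips; eligible B, C, F
Layer 50-61: 12 each from B, F = 12*2 = 24 chips; eligible B, F

Pot 1: 60 chips, eligible: A, B, C, F
Pot 2: 102 chips, eligible: B, C, F
Pot 3: 24 chips, eligible: B, F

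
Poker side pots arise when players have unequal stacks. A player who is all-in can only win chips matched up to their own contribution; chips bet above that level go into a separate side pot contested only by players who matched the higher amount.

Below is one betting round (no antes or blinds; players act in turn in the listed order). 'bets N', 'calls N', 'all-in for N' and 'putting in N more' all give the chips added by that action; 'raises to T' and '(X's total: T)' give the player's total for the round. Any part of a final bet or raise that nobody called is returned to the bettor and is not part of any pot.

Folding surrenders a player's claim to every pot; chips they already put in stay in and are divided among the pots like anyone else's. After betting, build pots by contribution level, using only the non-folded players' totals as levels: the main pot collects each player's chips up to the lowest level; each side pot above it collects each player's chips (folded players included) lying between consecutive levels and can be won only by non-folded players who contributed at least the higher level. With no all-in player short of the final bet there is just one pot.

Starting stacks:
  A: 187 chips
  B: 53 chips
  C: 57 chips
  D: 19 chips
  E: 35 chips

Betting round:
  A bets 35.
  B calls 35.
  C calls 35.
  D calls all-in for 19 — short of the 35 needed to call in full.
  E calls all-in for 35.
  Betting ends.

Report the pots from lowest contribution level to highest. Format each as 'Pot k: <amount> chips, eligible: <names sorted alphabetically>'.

Contributions: A=35, B=35, C=35, D=19, E=35
Pot levels (distinct totals of non-folded players): 19, 35
Layer 1-19: 19 each from A, B, C, D, E = 19*5 = 95 chips; eligible A, B, C, D, E
Layer 20-35: 16 each from A, B, C, E = 16*4 = 64 chips; eligible A, B, C, E

Pot 1: 95 chips, eligible: A, B, C, D, E
Pot 2: 64 chips, eligible: A, B, C, E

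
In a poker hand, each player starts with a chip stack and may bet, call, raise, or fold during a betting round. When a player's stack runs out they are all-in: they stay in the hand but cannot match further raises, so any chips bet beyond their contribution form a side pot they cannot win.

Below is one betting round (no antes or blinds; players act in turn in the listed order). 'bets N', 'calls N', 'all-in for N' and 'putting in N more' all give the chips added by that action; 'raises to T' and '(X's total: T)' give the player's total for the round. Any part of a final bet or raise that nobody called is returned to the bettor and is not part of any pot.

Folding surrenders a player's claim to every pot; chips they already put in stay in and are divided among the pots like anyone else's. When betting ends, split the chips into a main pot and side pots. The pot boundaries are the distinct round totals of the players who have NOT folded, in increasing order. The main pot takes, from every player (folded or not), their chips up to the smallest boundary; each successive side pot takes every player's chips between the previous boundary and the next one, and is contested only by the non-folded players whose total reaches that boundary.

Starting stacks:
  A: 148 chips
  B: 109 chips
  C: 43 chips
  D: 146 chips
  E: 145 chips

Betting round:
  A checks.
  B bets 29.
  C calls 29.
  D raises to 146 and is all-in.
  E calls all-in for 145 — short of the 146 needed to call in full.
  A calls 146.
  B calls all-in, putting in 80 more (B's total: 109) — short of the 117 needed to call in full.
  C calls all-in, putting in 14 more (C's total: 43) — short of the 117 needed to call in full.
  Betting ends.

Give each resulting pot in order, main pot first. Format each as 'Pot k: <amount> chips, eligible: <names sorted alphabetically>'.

Contributions: A=146, B=109, C=43, D=146, E=145
Pot levels (distinct totals of non-folded players): 43, 109, 145, 146
Layer 1-43: 43 each from A, B, C, D, E = 43*5 = 215 chips; eligible A, B, C, D, E
Layer 44-109: 66 each from A, B, D, E = 66*4 = 264 chips; eligible A, B, D, E
Layer 110-145: 36 each from A, D, E = 36*3 = 108 chips; eligible A, D, E
Layer 146-146: 1 each from A, D = 1*2 = 2 chips; eligible A, D

Pot 1: 215 chips, eligible: A, B, C, D, E
Pot 2: 264 chips, eligible: A, B, D, E
Pot 3: 108 chips, eligible: A, D, E
Pot 4: 2 chips, eligible: A, D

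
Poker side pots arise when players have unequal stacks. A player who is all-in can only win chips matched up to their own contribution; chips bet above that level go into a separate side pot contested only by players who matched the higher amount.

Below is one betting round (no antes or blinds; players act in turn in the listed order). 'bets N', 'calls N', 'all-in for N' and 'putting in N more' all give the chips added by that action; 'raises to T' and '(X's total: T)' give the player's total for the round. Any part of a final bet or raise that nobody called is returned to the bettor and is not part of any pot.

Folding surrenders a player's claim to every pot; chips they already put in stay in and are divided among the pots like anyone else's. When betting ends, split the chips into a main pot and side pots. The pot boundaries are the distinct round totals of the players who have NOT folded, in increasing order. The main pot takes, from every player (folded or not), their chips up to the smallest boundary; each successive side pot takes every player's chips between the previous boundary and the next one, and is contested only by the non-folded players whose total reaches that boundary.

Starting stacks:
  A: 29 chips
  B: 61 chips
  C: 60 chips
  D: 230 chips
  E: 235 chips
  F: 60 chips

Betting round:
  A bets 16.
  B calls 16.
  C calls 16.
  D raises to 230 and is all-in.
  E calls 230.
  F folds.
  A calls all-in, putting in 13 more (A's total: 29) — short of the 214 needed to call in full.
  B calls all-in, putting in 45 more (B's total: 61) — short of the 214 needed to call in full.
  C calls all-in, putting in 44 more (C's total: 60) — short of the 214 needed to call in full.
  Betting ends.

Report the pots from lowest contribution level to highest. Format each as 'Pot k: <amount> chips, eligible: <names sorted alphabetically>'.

Contributions: A=29, B=61, C=60, D=230, E=230
Folded: F
Pot levels (distinct totals of non-folded players): 29, 60, 61, 230
Layer 1-29: 29 each from A, B, C, D, E = 29*5 = 145 chips; eligible A, B, C, D, E
Layer 30-60: 31 each from B, C, D, E = 31*4 = 124 chips; eligible B, C, D, E
Layer 61-61: 1 each from B, D, E = 1*3 = 3 chips; eligible B, D, E
Layer 62-230: 169 each from D, E = 169*2 = 338 chips; eligible D, E

Pot 1: 145 chips, eligible: A, B, C, D, E
Pot 2: 124 chips, eligible: B, C, D, E
Pot 3: 3 chips, eligible: B, D, E
Pot 4: 338 chips, eligible: D, E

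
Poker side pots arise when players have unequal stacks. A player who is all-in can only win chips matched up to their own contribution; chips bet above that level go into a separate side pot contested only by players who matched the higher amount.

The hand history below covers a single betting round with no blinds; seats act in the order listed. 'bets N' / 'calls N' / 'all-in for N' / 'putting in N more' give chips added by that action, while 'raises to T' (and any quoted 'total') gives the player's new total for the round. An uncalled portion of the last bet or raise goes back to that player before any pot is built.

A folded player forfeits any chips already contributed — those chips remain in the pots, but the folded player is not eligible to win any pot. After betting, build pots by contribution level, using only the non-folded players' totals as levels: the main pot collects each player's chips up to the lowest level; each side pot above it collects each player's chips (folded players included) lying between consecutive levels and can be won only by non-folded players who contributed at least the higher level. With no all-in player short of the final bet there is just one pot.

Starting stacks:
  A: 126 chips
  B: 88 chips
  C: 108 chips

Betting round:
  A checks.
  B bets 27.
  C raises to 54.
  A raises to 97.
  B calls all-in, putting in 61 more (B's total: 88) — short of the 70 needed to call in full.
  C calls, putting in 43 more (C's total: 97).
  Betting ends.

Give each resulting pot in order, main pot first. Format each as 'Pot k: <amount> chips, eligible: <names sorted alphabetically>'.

Pot 1: 264 chips, eligible: A, B, C
Pot 2: 18 chips, eligible: A, C

Derivation:
Contributions: A=97, B=88, C=97
Pot levels (distinct totals of non-folded players): 88, 97
Layer 1-88: 88 each from A, B, C = 88*3 = 264 chips; eligible A, B, C
Layer 89-97: 9 each from A, C = 9*2 = 18 chips; eligible A, C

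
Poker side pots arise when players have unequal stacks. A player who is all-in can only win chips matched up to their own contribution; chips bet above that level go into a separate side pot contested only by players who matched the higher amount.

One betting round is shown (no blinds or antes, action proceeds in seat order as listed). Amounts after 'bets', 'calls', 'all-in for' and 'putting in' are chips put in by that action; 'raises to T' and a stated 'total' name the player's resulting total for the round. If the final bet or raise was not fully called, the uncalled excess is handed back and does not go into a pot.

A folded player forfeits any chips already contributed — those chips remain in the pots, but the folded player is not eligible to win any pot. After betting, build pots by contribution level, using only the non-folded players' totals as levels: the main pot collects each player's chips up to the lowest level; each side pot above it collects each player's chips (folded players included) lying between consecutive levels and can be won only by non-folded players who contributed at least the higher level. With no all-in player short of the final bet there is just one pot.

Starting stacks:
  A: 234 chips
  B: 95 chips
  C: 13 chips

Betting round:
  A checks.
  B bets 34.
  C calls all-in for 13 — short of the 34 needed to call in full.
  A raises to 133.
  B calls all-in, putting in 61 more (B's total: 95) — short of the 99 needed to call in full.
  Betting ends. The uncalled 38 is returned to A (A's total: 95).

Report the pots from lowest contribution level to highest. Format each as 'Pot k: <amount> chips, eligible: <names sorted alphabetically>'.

Contributions (after 38 returned to A): A=95, B=95, C=13
Pot levels (distinct totals of non-folded players): 13, 95
Layer 1-13: 13 each from A, B, C = 13*3 = 39 chips; eligible A, B, C
Layer 14-95: 82 each from A, B = 82*2 = 164 chips; eligible A, B

Pot 1: 39 chips, eligible: A, B, C
Pot 2: 164 chips, eligible: A, B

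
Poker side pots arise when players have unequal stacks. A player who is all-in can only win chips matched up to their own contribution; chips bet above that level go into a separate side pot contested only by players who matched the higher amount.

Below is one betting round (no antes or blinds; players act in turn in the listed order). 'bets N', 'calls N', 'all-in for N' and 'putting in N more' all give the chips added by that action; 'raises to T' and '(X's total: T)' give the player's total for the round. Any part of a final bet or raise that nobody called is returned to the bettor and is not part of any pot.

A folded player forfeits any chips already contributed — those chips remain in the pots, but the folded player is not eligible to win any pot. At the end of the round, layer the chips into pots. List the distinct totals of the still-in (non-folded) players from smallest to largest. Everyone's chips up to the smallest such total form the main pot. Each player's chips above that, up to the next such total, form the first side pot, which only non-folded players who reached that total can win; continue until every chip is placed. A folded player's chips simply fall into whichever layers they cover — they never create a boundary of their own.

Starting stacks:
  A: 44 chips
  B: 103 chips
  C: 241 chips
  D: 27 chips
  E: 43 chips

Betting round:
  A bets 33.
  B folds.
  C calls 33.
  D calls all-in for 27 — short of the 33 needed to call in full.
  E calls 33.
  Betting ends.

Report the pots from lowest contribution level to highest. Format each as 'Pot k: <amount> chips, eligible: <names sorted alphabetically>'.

Pot 1: 108 chips, eligible: A, C, D, E
Pot 2: 18 chips, eligible: A, C, E

Derivation:
Contributions: A=33, C=33, D=27, E=33
Folded: B
Pot levels (distinct totals of non-folded players): 27, 33
Layer 1-27: 27 each from A, C, D, E = 27*4 = 108 chips; eligible A, C, D, E
Layer 28-33: 6 each from A, C, E = 6*3 = 18 chips; eligible A, C, E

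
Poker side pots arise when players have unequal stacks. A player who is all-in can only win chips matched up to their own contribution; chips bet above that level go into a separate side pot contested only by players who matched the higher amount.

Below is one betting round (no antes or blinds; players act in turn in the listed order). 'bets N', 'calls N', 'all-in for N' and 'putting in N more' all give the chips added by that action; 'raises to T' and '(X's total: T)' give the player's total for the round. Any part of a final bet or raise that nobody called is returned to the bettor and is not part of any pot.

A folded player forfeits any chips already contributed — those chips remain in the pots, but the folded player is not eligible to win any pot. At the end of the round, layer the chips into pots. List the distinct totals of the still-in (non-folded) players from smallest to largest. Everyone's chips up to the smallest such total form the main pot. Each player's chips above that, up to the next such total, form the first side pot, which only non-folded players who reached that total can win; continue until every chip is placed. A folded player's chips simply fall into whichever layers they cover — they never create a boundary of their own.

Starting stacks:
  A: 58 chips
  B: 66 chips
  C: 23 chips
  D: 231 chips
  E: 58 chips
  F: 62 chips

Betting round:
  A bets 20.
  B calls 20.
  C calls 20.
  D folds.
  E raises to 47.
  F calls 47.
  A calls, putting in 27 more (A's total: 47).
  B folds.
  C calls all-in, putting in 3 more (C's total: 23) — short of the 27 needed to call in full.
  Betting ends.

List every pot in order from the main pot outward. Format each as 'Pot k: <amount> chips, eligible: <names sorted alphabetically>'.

Contributions: A=47, B=20, C=23, E=47, F=47
Folded: B, D
Pot levels (distinct totals of non-folded players): 23, 47
Layer 1-23: A 23 + B 20 + C 23 + E 23 + F 23 = 112 chips; eligible A, C, E, F
Layer 24-47: 24 each from A, E, F = 24*3 = 72 chips; eligible A, E, F

Pot 1: 112 chips, eligible: A, C, E, F
Pot 2: 72 chips, eligible: A, E, F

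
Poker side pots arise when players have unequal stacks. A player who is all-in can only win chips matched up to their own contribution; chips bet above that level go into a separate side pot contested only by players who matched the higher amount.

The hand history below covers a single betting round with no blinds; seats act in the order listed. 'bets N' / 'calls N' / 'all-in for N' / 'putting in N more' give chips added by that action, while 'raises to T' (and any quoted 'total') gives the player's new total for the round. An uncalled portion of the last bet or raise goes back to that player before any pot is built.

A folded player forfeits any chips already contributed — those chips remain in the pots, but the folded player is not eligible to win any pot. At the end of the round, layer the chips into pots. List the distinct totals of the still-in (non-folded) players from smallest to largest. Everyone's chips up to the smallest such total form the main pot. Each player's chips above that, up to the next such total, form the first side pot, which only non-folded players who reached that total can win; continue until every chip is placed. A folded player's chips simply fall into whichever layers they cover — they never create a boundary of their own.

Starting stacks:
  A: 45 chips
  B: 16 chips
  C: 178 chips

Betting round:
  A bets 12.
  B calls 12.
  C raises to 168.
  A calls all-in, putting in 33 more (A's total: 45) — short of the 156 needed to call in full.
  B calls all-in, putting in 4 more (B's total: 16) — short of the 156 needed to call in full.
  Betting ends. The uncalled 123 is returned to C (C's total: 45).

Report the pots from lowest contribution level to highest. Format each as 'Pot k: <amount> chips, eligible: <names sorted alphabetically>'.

Pot 1: 48 chips, eligible: A, B, C
Pot 2: 58 chips, eligible: A, C

Derivation:
Contributions (after 123 returned to C): A=45, B=16, C=45
Pot levels (distinct totals of non-folded players): 16, 45
Layer 1-16: 16 each from A, B, C = 16*3 = 48 chips; eligible A, B, C
Layer 17-45: 29 each from A, C = 29*2 = 58 chips; eligible A, C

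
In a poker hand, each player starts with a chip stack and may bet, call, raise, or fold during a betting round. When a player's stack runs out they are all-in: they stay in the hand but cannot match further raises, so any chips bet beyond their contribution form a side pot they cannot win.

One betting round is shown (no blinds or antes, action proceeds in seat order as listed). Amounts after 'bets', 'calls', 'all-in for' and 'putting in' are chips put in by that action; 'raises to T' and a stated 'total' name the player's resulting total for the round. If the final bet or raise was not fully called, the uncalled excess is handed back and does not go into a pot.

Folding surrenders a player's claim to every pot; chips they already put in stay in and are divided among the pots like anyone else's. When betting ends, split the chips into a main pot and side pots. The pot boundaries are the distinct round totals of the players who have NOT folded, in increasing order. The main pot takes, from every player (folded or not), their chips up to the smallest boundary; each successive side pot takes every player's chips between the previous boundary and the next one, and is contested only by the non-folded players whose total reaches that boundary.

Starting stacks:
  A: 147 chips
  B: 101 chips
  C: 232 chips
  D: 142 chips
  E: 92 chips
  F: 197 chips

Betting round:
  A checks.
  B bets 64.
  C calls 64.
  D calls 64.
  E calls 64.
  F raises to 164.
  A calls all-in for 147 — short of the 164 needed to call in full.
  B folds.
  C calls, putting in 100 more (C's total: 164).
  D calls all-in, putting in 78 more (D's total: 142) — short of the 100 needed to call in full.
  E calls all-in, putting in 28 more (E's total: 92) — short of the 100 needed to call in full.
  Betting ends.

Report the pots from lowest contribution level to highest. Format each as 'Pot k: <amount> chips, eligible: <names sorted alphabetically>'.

Pot 1: 524 chips, eligible: A, C, D, E, F
Pot 2: 200 chips, eligible: A, C, D, F
Pot 3: 15 chips, eligible: A, C, F
Pot 4: 34 chips, eligible: C, F

Derivation:
Contributions: A=147, B=64, C=164, D=142, E=92, F=164
Folded: B
Pot levels (distinct totals of non-folded players): 92, 142, 147, 164
Layer 1-92: A 92 + B 64 + C 92 + D 92 + E 92 + F 92 = 524 chips; eligible A, C, D, E, F
Layer 93-142: 50 each from A, C, D, F = 50*4 = 200 chips; eligible A, C, D, F
Layer 143-147: 5 each from A, C, F = 5*3 = 15 chips; eligible A, C, F
Layer 148-164: 17 each from C, F = 17*2 = 34 chips; eligible C, F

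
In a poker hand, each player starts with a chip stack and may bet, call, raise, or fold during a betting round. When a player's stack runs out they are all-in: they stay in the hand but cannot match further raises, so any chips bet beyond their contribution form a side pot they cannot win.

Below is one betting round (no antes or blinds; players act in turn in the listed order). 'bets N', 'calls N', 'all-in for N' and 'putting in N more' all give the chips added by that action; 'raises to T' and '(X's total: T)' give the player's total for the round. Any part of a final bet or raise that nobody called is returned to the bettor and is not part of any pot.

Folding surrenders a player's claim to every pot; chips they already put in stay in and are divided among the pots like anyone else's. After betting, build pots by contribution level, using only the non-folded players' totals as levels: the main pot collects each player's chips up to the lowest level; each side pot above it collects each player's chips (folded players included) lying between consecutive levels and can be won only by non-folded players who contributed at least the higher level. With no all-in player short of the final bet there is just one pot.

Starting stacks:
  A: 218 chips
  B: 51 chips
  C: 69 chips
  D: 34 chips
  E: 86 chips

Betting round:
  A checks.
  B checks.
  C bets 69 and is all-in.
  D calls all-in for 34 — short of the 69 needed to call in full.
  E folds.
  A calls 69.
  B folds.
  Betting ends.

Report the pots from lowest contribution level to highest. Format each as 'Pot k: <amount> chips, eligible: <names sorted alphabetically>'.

Contributions: A=69, C=69, D=34
Folded: B, E
Pot levels (distinct totals of non-folded players): 34, 69
Layer 1-34: 34 each from A, C, D = 34*3 = 102 chips; eligible A, C, D
Layer 35-69: 35 each from A, C = 35*2 = 70 chips; eligible A, C

Pot 1: 102 chips, eligible: A, C, D
Pot 2: 70 chips, eligible: A, C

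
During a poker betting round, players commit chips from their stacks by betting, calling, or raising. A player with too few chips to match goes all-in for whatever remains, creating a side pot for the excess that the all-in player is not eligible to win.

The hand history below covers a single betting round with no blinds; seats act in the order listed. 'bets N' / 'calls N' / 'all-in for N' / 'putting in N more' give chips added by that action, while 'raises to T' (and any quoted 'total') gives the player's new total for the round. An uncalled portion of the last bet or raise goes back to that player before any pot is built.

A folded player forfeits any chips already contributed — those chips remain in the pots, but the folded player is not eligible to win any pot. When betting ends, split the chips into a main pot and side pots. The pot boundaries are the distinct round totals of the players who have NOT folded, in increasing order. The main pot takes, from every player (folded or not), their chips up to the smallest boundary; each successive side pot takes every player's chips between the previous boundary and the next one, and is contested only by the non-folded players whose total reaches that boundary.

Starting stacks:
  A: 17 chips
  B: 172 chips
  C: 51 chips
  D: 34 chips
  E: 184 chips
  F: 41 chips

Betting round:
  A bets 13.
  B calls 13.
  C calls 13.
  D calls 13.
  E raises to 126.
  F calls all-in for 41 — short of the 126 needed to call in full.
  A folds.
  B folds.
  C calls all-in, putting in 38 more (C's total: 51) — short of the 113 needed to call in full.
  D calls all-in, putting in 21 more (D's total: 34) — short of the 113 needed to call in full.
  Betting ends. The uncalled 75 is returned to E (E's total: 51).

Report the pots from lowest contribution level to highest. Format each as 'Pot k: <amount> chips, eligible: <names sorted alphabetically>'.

Pot 1: 162 chips, eligible: C, D, E, F
Pot 2: 21 chips, eligible: C, E, F
Pot 3: 20 chips, eligible: C, E

Derivation:
Contributions (after 75 returned to E): A=13, B=13, C=51, D=34, E=51, F=41
Folded: A, B
Pot levels (distinct totals of non-folded players): 34, 41, 51
Layer 1-34: A 13 + B 13 + C 34 + D 34 + E 34 + F 34 = 162 chips; eligible C, D, E, F
Layer 35-41: 7 each from C, E, F = 7*3 = 21 chips; eligible C, E, F
Layer 42-51: 10 each from C, E = 10*2 = 20 chips; eligible C, E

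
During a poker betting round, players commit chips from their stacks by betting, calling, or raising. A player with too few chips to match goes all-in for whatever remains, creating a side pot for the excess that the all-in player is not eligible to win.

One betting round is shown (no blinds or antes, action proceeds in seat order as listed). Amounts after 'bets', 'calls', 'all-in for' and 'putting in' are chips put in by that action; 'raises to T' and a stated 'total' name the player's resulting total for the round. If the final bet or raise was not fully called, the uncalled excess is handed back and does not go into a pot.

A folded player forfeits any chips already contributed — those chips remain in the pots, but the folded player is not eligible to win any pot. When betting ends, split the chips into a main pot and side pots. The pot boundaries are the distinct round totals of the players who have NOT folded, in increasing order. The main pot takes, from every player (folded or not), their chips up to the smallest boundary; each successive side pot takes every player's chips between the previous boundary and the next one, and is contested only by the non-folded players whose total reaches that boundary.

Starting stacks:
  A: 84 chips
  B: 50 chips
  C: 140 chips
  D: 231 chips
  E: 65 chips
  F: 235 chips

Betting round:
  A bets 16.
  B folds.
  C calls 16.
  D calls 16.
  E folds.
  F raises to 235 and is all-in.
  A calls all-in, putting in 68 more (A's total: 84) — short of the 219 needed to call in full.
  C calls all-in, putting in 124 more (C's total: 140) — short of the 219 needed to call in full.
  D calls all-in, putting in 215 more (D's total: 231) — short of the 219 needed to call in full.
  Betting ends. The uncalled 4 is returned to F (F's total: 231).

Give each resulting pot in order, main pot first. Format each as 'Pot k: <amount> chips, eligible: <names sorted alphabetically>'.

Contributions (after 4 returned to F): A=84, C=140, D=231, F=231
Folded: B, E
Pot levels (distinct totals of non-folded players): 84, 140, 231
Layer 1-84: 84 each from A, C, D, F = 84*4 = 336 chips; eligible A, C, D, F
Layer 85-140: 56 each from C, D, F = 56*3 = 168 chips; eligible C, D, F
Layer 141-231: 91 each from D, F = 91*2 = 182 chips; eligible D, F

Pot 1: 336 chips, eligible: A, C, D, F
Pot 2: 168 chips, eligible: C, D, F
Pot 3: 182 chips, eligible: D, F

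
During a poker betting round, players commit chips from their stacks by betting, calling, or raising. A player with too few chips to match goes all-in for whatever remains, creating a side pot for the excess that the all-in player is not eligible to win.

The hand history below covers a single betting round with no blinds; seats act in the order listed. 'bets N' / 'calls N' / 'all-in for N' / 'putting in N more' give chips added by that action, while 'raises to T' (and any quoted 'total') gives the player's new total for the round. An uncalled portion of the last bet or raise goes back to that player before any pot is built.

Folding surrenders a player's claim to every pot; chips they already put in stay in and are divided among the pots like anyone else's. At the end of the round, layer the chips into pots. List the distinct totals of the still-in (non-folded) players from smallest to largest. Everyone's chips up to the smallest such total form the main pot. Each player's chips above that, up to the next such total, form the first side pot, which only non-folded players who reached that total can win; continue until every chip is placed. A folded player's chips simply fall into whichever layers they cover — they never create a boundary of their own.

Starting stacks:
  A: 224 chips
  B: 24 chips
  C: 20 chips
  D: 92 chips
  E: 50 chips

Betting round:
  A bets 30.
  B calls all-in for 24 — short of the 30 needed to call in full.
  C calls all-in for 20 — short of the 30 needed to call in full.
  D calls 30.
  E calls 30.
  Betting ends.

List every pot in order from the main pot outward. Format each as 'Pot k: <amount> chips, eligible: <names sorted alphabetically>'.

Contributions: A=30, B=24, C=20, D=30, E=30
Pot levels (distinct totals of non-folded players): 20, 24, 30
Layer 1-20: 20 each from A, B, C, D, E = 20*5 = 100 chips; eligible A, B, C, D, E
Layer 21-24: 4 each from A, B, D, E = 4*4 = 16 chips; eligible A, B, D, E
Layer 25-30: 6 each from A, D, E = 6*3 = 18 chips; eligible A, D, E

Pot 1: 100 chips, eligible: A, B, C, D, E
Pot 2: 16 chips, eligible: A, B, D, E
Pot 3: 18 chips, eligible: A, D, E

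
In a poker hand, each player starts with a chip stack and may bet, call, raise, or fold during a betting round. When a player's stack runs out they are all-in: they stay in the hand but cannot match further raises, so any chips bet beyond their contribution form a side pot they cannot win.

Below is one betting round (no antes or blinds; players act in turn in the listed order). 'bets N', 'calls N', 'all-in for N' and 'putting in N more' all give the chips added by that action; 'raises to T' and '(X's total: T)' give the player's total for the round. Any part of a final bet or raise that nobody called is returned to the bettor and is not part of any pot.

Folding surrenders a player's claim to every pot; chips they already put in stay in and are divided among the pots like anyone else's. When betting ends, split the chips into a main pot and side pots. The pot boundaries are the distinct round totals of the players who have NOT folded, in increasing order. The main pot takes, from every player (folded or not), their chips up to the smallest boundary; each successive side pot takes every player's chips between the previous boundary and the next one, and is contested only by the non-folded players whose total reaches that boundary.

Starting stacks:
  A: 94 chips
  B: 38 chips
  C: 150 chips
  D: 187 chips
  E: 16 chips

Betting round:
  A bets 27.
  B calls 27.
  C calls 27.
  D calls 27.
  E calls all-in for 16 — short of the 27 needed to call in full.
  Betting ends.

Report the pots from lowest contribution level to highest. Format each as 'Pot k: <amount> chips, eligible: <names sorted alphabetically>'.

Pot 1: 80 chips, eligible: A, B, C, D, E
Pot 2: 44 chips, eligible: A, B, C, D

Derivation:
Contributions: A=27, B=27, C=27, D=27, E=16
Pot levels (distinct totals of non-folded players): 16, 27
Layer 1-16: 16 each from A, B, C, D, E = 16*5 = 80 chips; eligible A, B, C, D, E
Layer 17-27: 11 each from A, B, C, D = 11*4 = 44 chips; eligible A, B, C, D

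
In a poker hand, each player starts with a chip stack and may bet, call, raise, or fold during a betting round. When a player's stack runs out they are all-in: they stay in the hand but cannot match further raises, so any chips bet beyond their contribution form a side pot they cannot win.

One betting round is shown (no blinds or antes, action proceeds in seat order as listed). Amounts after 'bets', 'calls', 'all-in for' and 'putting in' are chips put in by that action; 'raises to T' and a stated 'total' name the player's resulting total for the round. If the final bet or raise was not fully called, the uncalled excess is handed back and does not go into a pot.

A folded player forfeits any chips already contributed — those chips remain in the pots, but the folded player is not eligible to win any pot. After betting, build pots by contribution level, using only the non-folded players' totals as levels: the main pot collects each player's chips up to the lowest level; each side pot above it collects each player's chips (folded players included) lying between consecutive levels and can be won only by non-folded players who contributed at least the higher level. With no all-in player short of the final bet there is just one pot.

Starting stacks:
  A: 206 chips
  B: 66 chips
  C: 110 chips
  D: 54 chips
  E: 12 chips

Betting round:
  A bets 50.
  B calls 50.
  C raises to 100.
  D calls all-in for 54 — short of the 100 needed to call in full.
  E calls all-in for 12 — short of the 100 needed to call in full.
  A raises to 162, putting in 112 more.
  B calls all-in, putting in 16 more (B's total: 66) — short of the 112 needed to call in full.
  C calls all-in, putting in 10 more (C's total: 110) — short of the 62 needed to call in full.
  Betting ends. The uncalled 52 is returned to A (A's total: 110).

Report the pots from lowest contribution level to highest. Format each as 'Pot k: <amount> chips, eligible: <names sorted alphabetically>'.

Pot 1: 60 chips, eligible: A, B, C, D, E
Pot 2: 168 chips, eligible: A, B, C, D
Pot 3: 36 chips, eligible: A, B, C
Pot 4: 88 chips, eligible: A, C

Derivation:
Contributions (after 52 returned to A): A=110, B=66, C=110, D=54, E=12
Pot levels (distinct totals of non-folded players): 12, 54, 66, 110
Layer 1-12: 12 each from A, B, C, D, E = 12*5 = 60 chips; eligible A, B, C, D, E
Layer 13-54: 42 each from A, B, C, D = 42*4 = 168 chips; eligible A, B, C, D
Layer 55-66: 12 each from A, B, C = 12*3 = 36 chips; eligible A, B, C
Layer 67-110: 44 each from A, C = 44*2 = 88 chips; eligible A, C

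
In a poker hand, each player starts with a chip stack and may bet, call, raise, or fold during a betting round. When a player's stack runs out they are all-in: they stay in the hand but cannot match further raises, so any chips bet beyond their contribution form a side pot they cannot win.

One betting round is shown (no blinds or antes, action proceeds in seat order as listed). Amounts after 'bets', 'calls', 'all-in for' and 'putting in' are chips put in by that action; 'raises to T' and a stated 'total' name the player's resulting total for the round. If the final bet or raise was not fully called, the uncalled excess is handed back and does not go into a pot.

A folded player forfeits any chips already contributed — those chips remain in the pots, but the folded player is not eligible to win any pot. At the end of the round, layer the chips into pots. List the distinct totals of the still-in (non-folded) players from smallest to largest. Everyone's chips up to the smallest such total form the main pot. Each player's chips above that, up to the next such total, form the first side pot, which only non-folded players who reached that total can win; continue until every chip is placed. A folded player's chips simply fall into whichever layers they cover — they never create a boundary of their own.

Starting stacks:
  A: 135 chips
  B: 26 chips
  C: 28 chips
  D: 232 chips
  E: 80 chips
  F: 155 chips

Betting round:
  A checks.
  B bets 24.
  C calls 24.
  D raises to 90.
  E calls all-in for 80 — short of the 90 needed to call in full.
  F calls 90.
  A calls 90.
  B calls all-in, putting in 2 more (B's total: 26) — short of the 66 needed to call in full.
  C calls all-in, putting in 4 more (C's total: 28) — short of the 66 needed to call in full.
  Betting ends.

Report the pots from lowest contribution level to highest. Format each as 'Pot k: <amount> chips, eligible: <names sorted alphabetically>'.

Pot 1: 156 chips, eligible: A, B, C, D, E, F
Pot 2: 10 chips, eligible: A, C, D, E, F
Pot 3: 208 chips, eligible: A, D, E, F
Pot 4: 30 chips, eligible: A, D, F

Derivation:
Contributions: A=90, B=26, C=28, D=90, E=80, F=90
Pot levels (distinct totals of non-folded players): 26, 28, 80, 90
Layer 1-26: 26 each from A, B, C, D, E, F = 26*6 = 156 chips; eligible A, B, C, D, E, F
Layer 27-28: 2 each from A, C, D, E, F = 2*5 = 10 chips; eligible A, C, D, E, F
Layer 29-80: 52 each from A, D, E, F = 52*4 = 208 chips; eligible A, D, E, F
Layer 81-90: 10 each from A, D, F = 10*3 = 30 chips; eligible A, D, F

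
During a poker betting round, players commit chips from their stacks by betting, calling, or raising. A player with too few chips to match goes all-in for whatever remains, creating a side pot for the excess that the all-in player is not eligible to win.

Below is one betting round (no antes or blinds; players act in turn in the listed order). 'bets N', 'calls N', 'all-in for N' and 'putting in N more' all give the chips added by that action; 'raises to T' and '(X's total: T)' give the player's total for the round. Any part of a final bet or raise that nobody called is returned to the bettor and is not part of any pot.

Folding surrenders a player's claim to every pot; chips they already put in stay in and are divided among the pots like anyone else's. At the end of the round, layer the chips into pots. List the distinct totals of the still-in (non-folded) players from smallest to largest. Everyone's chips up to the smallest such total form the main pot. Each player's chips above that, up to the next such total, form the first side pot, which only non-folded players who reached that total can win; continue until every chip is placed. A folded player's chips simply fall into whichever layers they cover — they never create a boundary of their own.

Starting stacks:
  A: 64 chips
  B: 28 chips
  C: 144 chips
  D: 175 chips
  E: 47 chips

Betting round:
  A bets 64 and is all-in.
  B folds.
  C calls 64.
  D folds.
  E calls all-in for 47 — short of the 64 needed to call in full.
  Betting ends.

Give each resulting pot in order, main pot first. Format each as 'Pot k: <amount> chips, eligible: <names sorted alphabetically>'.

Pot 1: 141 chips, eligible: A, C, E
Pot 2: 34 chips, eligible: A, C

Derivation:
Contributions: A=64, C=64, E=47
Folded: B, D
Pot levels (distinct totals of non-folded players): 47, 64
Layer 1-47: 47 each from A, C, E = 47*3 = 141 chips; eligible A, C, E
Layer 48-64: 17 each from A, C = 17*2 = 34 chips; eligible A, C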